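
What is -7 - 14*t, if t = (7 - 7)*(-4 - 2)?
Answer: -7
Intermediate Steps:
t = 0 (t = 0*(-6) = 0)
-7 - 14*t = -7 - 14*0 = -7 + 0 = -7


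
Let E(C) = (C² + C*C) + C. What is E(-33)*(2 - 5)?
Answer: -6435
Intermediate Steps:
E(C) = C + 2*C² (E(C) = (C² + C²) + C = 2*C² + C = C + 2*C²)
E(-33)*(2 - 5) = (-33*(1 + 2*(-33)))*(2 - 5) = -33*(1 - 66)*(-3) = -33*(-65)*(-3) = 2145*(-3) = -6435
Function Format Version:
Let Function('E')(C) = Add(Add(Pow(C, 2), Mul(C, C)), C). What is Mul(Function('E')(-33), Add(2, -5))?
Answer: -6435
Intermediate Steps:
Function('E')(C) = Add(C, Mul(2, Pow(C, 2))) (Function('E')(C) = Add(Add(Pow(C, 2), Pow(C, 2)), C) = Add(Mul(2, Pow(C, 2)), C) = Add(C, Mul(2, Pow(C, 2))))
Mul(Function('E')(-33), Add(2, -5)) = Mul(Mul(-33, Add(1, Mul(2, -33))), Add(2, -5)) = Mul(Mul(-33, Add(1, -66)), -3) = Mul(Mul(-33, -65), -3) = Mul(2145, -3) = -6435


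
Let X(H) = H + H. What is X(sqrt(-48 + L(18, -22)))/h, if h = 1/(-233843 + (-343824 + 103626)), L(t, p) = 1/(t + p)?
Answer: -474041*I*sqrt(193) ≈ -6.5856e+6*I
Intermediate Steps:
L(t, p) = 1/(p + t)
X(H) = 2*H
h = -1/474041 (h = 1/(-233843 - 240198) = 1/(-474041) = -1/474041 ≈ -2.1095e-6)
X(sqrt(-48 + L(18, -22)))/h = (2*sqrt(-48 + 1/(-22 + 18)))/(-1/474041) = (2*sqrt(-48 + 1/(-4)))*(-474041) = (2*sqrt(-48 - 1/4))*(-474041) = (2*sqrt(-193/4))*(-474041) = (2*(I*sqrt(193)/2))*(-474041) = (I*sqrt(193))*(-474041) = -474041*I*sqrt(193)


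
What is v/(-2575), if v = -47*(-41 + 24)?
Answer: -799/2575 ≈ -0.31029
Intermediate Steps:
v = 799 (v = -47*(-17) = 799)
v/(-2575) = 799/(-2575) = 799*(-1/2575) = -799/2575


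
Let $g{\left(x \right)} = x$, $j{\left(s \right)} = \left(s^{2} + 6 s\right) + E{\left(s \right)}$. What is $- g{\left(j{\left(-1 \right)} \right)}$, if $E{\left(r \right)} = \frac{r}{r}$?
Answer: $4$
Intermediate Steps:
$E{\left(r \right)} = 1$
$j{\left(s \right)} = 1 + s^{2} + 6 s$ ($j{\left(s \right)} = \left(s^{2} + 6 s\right) + 1 = 1 + s^{2} + 6 s$)
$- g{\left(j{\left(-1 \right)} \right)} = - (1 + \left(-1\right)^{2} + 6 \left(-1\right)) = - (1 + 1 - 6) = \left(-1\right) \left(-4\right) = 4$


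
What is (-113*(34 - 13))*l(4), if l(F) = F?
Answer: -9492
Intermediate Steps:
(-113*(34 - 13))*l(4) = -113*(34 - 13)*4 = -113*21*4 = -2373*4 = -9492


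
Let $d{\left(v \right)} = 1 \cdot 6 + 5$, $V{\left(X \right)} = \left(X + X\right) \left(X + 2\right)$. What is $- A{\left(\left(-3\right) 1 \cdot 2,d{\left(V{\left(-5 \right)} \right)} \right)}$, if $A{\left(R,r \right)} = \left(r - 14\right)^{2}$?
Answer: $-9$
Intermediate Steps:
$V{\left(X \right)} = 2 X \left(2 + X\right)$
$d{\left(v \right)} = 11$ ($d{\left(v \right)} = 6 + 5 = 11$)
$A{\left(R,r \right)} = \left(-14 + r\right)^{2}$
$- A{\left(\left(-3\right) 1 \cdot 2,d{\left(V{\left(-5 \right)} \right)} \right)} = - \left(-14 + 11\right)^{2} = - \left(-3\right)^{2} = \left(-1\right) 9 = -9$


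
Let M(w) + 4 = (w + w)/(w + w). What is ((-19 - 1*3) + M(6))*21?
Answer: -525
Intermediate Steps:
M(w) = -3 (M(w) = -4 + (w + w)/(w + w) = -4 + (2*w)/((2*w)) = -4 + (2*w)*(1/(2*w)) = -4 + 1 = -3)
((-19 - 1*3) + M(6))*21 = ((-19 - 1*3) - 3)*21 = ((-19 - 3) - 3)*21 = (-22 - 3)*21 = -25*21 = -525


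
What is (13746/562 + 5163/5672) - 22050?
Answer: -35103561141/1593832 ≈ -22025.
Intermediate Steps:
(13746/562 + 5163/5672) - 22050 = (13746*(1/562) + 5163*(1/5672)) - 22050 = (6873/281 + 5163/5672) - 22050 = 40434459/1593832 - 22050 = -35103561141/1593832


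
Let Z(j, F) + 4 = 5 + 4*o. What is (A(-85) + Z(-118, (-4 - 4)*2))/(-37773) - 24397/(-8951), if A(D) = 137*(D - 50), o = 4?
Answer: 1086944459/338106123 ≈ 3.2148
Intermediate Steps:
A(D) = -6850 + 137*D (A(D) = 137*(-50 + D) = -6850 + 137*D)
Z(j, F) = 17 (Z(j, F) = -4 + (5 + 4*4) = -4 + (5 + 16) = -4 + 21 = 17)
(A(-85) + Z(-118, (-4 - 4)*2))/(-37773) - 24397/(-8951) = ((-6850 + 137*(-85)) + 17)/(-37773) - 24397/(-8951) = ((-6850 - 11645) + 17)*(-1/37773) - 24397*(-1/8951) = (-18495 + 17)*(-1/37773) + 24397/8951 = -18478*(-1/37773) + 24397/8951 = 18478/37773 + 24397/8951 = 1086944459/338106123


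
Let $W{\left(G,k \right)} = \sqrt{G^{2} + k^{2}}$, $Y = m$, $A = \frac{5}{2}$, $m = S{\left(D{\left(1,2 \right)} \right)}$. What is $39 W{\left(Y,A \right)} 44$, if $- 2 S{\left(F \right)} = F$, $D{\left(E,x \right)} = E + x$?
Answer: $858 \sqrt{34} \approx 5003.0$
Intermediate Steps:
$S{\left(F \right)} = - \frac{F}{2}$
$m = - \frac{3}{2}$ ($m = - \frac{1 + 2}{2} = \left(- \frac{1}{2}\right) 3 = - \frac{3}{2} \approx -1.5$)
$A = \frac{5}{2}$ ($A = 5 \cdot \frac{1}{2} = \frac{5}{2} \approx 2.5$)
$Y = - \frac{3}{2} \approx -1.5$
$39 W{\left(Y,A \right)} 44 = 39 \sqrt{\left(- \frac{3}{2}\right)^{2} + \left(\frac{5}{2}\right)^{2}} \cdot 44 = 39 \sqrt{\frac{9}{4} + \frac{25}{4}} \cdot 44 = 39 \sqrt{\frac{17}{2}} \cdot 44 = 39 \frac{\sqrt{34}}{2} \cdot 44 = \frac{39 \sqrt{34}}{2} \cdot 44 = 858 \sqrt{34}$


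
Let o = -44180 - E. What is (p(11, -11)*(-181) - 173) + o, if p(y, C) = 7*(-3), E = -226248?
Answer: 185696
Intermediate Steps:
p(y, C) = -21
o = 182068 (o = -44180 - 1*(-226248) = -44180 + 226248 = 182068)
(p(11, -11)*(-181) - 173) + o = (-21*(-181) - 173) + 182068 = (3801 - 173) + 182068 = 3628 + 182068 = 185696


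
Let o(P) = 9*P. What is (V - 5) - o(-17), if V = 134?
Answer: 282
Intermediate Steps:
(V - 5) - o(-17) = (134 - 5) - 9*(-17) = 129 - 1*(-153) = 129 + 153 = 282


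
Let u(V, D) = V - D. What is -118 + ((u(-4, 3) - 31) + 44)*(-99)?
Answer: -712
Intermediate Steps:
-118 + ((u(-4, 3) - 31) + 44)*(-99) = -118 + (((-4 - 1*3) - 31) + 44)*(-99) = -118 + (((-4 - 3) - 31) + 44)*(-99) = -118 + ((-7 - 31) + 44)*(-99) = -118 + (-38 + 44)*(-99) = -118 + 6*(-99) = -118 - 594 = -712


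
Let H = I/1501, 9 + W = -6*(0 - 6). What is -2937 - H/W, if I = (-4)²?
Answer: -119027815/40527 ≈ -2937.0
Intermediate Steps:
I = 16
W = 27 (W = -9 - 6*(0 - 6) = -9 - 6*(-6) = -9 + 36 = 27)
H = 16/1501 ≈ 0.010660
-2937 - H/W = -2937 - 16/(1501*27) = -2937 - 1*16/40527 = -2937 - 16/40527 = -119027815/40527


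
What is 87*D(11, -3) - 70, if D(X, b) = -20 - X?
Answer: -2767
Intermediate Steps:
87*D(11, -3) - 70 = 87*(-20 - 1*11) - 70 = 87*(-20 - 11) - 70 = 87*(-31) - 70 = -2697 - 70 = -2767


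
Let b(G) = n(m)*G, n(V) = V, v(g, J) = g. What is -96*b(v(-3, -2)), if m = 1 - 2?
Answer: -288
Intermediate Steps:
m = -1
b(G) = -G
-96*b(v(-3, -2)) = -(-96)*(-3) = -96*3 = -288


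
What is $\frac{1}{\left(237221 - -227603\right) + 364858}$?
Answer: $\frac{1}{829682} \approx 1.2053 \cdot 10^{-6}$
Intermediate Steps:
$\frac{1}{\left(237221 - -227603\right) + 364858} = \frac{1}{\left(237221 + 227603\right) + 364858} = \frac{1}{464824 + 364858} = \frac{1}{829682}$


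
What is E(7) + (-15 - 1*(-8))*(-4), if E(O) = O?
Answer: 35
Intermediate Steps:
E(7) + (-15 - 1*(-8))*(-4) = 7 + (-15 - 1*(-8))*(-4) = 7 + (-15 + 8)*(-4) = 7 - 7*(-4) = 7 + 28 = 35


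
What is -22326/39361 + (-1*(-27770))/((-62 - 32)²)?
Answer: 447891217/173896898 ≈ 2.5756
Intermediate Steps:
-22326/39361 + (-1*(-27770))/((-62 - 32)²) = -22326*1/39361 + 27770/((-94)²) = -22326/39361 + 27770/8836 = -22326/39361 + 27770*(1/8836) = -22326/39361 + 13885/4418 = 447891217/173896898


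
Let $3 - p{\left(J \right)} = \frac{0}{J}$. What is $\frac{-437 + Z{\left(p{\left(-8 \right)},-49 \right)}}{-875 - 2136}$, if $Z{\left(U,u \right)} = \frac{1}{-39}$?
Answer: $\frac{17044}{117429} \approx 0.14514$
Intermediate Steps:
$p{\left(J \right)} = 3$ ($p{\left(J \right)} = 3 - \frac{0}{J} = 3 - 0 = 3 + 0 = 3$)
$Z{\left(U,u \right)} = - \frac{1}{39}$
$\frac{-437 + Z{\left(p{\left(-8 \right)},-49 \right)}}{-875 - 2136} = \frac{-437 - \frac{1}{39}}{-875 - 2136} = - \frac{17044}{39 \left(-3011\right)} = \left(- \frac{17044}{39}\right) \left(- \frac{1}{3011}\right) = \frac{17044}{117429}$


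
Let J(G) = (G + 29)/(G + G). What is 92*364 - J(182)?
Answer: 12189421/364 ≈ 33487.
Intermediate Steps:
J(G) = (29 + G)/(2*G) (J(G) = (29 + G)/((2*G)) = (29 + G)*(1/(2*G)) = (29 + G)/(2*G))
92*364 - J(182) = 92*364 - (29 + 182)/(2*182) = 33488 - 211/(2*182) = 33488 - 1*211/364 = 33488 - 211/364 = 12189421/364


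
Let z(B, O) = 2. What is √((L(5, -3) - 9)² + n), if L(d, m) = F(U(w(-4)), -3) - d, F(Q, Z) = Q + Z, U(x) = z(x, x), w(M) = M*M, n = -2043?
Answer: 3*I*√202 ≈ 42.638*I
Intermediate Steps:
w(M) = M²
U(x) = 2
L(d, m) = -1 - d (L(d, m) = (2 - 3) - d = -1 - d)
√((L(5, -3) - 9)² + n) = √(((-1 - 1*5) - 9)² - 2043) = √(((-1 - 5) - 9)² - 2043) = √((-6 - 9)² - 2043) = √((-15)² - 2043) = √(225 - 2043) = √(-1818) = 3*I*√202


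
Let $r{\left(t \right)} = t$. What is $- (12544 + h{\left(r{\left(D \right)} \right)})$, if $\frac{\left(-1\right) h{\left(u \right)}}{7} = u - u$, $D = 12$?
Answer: $-12544$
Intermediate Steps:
$h{\left(u \right)} = 0$ ($h{\left(u \right)} = - 7 \left(u - u\right) = \left(-7\right) 0 = 0$)
$- (12544 + h{\left(r{\left(D \right)} \right)}) = - (12544 + 0) = \left(-1\right) 12544 = -12544$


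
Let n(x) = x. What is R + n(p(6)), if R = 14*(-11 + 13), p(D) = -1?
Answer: 27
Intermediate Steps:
R = 28 (R = 14*2 = 28)
R + n(p(6)) = 28 - 1 = 27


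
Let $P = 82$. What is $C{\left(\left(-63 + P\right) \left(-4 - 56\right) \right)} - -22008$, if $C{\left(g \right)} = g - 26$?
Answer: $20842$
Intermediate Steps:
$C{\left(g \right)} = -26 + g$ ($C{\left(g \right)} = g - 26 = -26 + g$)
$C{\left(\left(-63 + P\right) \left(-4 - 56\right) \right)} - -22008 = \left(-26 + \left(-63 + 82\right) \left(-4 - 56\right)\right) - -22008 = \left(-26 + 19 \left(-60\right)\right) + 22008 = \left(-26 - 1140\right) + 22008 = -1166 + 22008 = 20842$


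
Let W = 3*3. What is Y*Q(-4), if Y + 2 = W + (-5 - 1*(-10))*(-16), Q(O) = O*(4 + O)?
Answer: 0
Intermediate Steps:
W = 9
Y = -73 (Y = -2 + (9 + (-5 - 1*(-10))*(-16)) = -2 + (9 + (-5 + 10)*(-16)) = -2 + (9 + 5*(-16)) = -2 + (9 - 80) = -2 - 71 = -73)
Y*Q(-4) = -(-292)*(4 - 4) = -(-292)*0 = -73*0 = 0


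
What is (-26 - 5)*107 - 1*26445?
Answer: -29762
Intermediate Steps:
(-26 - 5)*107 - 1*26445 = -31*107 - 26445 = -3317 - 26445 = -29762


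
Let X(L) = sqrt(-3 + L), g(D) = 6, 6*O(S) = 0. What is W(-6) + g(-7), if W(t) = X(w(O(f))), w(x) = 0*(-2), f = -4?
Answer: 6 + I*sqrt(3) ≈ 6.0 + 1.732*I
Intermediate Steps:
O(S) = 0 (O(S) = (1/6)*0 = 0)
w(x) = 0
W(t) = I*sqrt(3) (W(t) = sqrt(-3 + 0) = sqrt(-3) = I*sqrt(3))
W(-6) + g(-7) = I*sqrt(3) + 6 = 6 + I*sqrt(3)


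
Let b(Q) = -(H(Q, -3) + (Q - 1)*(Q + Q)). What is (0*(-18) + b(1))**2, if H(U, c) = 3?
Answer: 9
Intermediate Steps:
b(Q) = -3 - 2*Q*(-1 + Q) (b(Q) = -(3 + (Q - 1)*(Q + Q)) = -(3 + (-1 + Q)*(2*Q)) = -(3 + 2*Q*(-1 + Q)) = -3 - 2*Q*(-1 + Q))
(0*(-18) + b(1))**2 = (0*(-18) + (-3 - 2*1**2 + 2*1))**2 = (0 + (-3 - 2*1 + 2))**2 = (0 + (-3 - 2 + 2))**2 = (0 - 3)**2 = (-3)**2 = 9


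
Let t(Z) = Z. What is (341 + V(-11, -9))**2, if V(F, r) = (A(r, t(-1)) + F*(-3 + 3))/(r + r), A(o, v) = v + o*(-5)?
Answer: 9284209/81 ≈ 1.1462e+5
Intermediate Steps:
A(o, v) = v - 5*o
V(F, r) = (-1 - 5*r)/(2*r) (V(F, r) = ((-1 - 5*r) + F*(-3 + 3))/(r + r) = ((-1 - 5*r) + F*0)/((2*r)) = ((-1 - 5*r) + 0)*(1/(2*r)) = (-1 - 5*r)*(1/(2*r)) = (-1 - 5*r)/(2*r))
(341 + V(-11, -9))**2 = (341 + (1/2)*(-1 - 5*(-9))/(-9))**2 = (341 + (1/2)*(-1/9)*(-1 + 45))**2 = (341 + (1/2)*(-1/9)*44)**2 = (341 - 22/9)**2 = (3047/9)**2 = 9284209/81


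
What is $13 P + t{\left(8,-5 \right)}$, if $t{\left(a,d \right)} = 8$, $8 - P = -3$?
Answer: $151$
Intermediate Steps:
$P = 11$ ($P = 8 - -3 = 8 + 3 = 11$)
$13 P + t{\left(8,-5 \right)} = 13 \cdot 11 + 8 = 143 + 8 = 151$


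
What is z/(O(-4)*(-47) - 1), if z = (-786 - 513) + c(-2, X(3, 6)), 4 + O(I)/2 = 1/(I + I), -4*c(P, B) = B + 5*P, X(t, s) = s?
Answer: -5192/1547 ≈ -3.3562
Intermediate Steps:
c(P, B) = -5*P/4 - B/4 (c(P, B) = -(B + 5*P)/4 = -5*P/4 - B/4)
O(I) = -8 + 1/I (O(I) = -8 + 2/(I + I) = -8 + 2/((2*I)) = -8 + 2*(1/(2*I)) = -8 + 1/I)
z = -1298 (z = (-786 - 513) + (-5/4*(-2) - ¼*6) = -1299 + (5/2 - 3/2) = -1299 + 1 = -1298)
z/(O(-4)*(-47) - 1) = -1298/((-8 + 1/(-4))*(-47) - 1) = -1298/((-8 - ¼)*(-47) - 1) = -1298/(-33/4*(-47) - 1) = -1298/(1551/4 - 1) = -1298/1547/4 = -1298*4/1547 = -5192/1547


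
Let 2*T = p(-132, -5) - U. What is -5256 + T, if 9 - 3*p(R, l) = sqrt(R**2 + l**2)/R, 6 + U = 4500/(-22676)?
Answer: -29770191/5669 + sqrt(17449)/792 ≈ -5251.2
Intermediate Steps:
U = -35139/5669 (U = -6 + 4500/(-22676) = -6 + 4500*(-1/22676) = -6 - 1125/5669 = -35139/5669 ≈ -6.1984)
p(R, l) = 3 - sqrt(R**2 + l**2)/(3*R)
T = 26073/5669 + sqrt(17449)/792 (T = ((3 - 1/3*sqrt((-132)**2 + (-5)**2)/(-132)) - 1*(-35139/5669))/2 = ((3 - 1/3*(-1/132)*sqrt(17424 + 25)) + 35139/5669)/2 = ((3 - 1/3*(-1/132)*sqrt(17449)) + 35139/5669)/2 = ((3 + sqrt(17449)/396) + 35139/5669)/2 = (52146/5669 + sqrt(17449)/396)/2 = 26073/5669 + sqrt(17449)/792 ≈ 4.7660)
-5256 + T = -5256 + (26073/5669 + sqrt(17449)/792) = -29770191/5669 + sqrt(17449)/792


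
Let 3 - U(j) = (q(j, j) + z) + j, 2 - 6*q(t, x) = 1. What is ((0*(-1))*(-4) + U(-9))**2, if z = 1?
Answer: 4225/36 ≈ 117.36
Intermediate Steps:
q(t, x) = 1/6 (q(t, x) = 1/3 - 1/6*1 = 1/3 - 1/6 = 1/6)
U(j) = 11/6 - j (U(j) = 3 - ((1/6 + 1) + j) = 3 - (7/6 + j) = 3 + (-7/6 - j) = 11/6 - j)
((0*(-1))*(-4) + U(-9))**2 = ((0*(-1))*(-4) + (11/6 - 1*(-9)))**2 = (0*(-4) + (11/6 + 9))**2 = (0 + 65/6)**2 = (65/6)**2 = 4225/36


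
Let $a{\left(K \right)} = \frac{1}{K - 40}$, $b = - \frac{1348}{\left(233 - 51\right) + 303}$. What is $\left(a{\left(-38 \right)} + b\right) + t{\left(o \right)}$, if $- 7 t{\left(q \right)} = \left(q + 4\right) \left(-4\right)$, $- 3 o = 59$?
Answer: $- \frac{3110083}{264810} \approx -11.745$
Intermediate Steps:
$o = - \frac{59}{3}$ ($o = \left(- \frac{1}{3}\right) 59 = - \frac{59}{3} \approx -19.667$)
$b = - \frac{1348}{485}$ ($b = - \frac{1348}{182 + 303} = - \frac{1348}{485} \approx -2.7794$)
$a{\left(K \right)} = \frac{1}{-40 + K}$
$t{\left(q \right)} = \frac{16}{7} + \frac{4 q}{7}$ ($t{\left(q \right)} = - \frac{\left(q + 4\right) \left(-4\right)}{7} = - \frac{\left(4 + q\right) \left(-4\right)}{7} = - \frac{-16 - 4 q}{7} = \frac{16}{7} + \frac{4 q}{7}$)
$\left(a{\left(-38 \right)} + b\right) + t{\left(o \right)} = \left(\frac{1}{-40 - 38} - \frac{1348}{485}\right) + \left(\frac{16}{7} + \frac{4}{7} \left(- \frac{59}{3}\right)\right) = \left(\frac{1}{-78} - \frac{1348}{485}\right) + \left(\frac{16}{7} - \frac{236}{21}\right) = \left(- \frac{1}{78} - \frac{1348}{485}\right) - \frac{188}{21} = - \frac{105629}{37830} - \frac{188}{21} = - \frac{3110083}{264810}$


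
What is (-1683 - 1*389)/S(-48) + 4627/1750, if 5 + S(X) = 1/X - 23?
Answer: 5150609/67250 ≈ 76.589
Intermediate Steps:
S(X) = -28 + 1/X (S(X) = -5 + (1/X - 23) = -5 + (-23 + 1/X) = -28 + 1/X)
(-1683 - 1*389)/S(-48) + 4627/1750 = (-1683 - 1*389)/(-28 + 1/(-48)) + 4627/1750 = (-1683 - 389)/(-28 - 1/48) + 4627*(1/1750) = -2072/(-1345/48) + 661/250 = -2072*(-48/1345) + 661/250 = 99456/1345 + 661/250 = 5150609/67250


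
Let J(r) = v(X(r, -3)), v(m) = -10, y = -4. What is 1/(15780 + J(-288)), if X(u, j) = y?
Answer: 1/15770 ≈ 6.3412e-5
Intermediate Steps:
X(u, j) = -4
J(r) = -10
1/(15780 + J(-288)) = 1/(15780 - 10) = 1/15770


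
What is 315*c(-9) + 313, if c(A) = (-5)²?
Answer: 8188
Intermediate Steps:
c(A) = 25
315*c(-9) + 313 = 315*25 + 313 = 7875 + 313 = 8188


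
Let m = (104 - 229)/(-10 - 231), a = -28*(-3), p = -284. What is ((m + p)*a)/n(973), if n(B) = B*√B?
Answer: -819828*√973/32594527 ≈ -0.78458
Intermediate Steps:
a = 84
m = 125/241 (m = -125/(-241) = -125*(-1/241) = 125/241 ≈ 0.51867)
n(B) = B^(3/2)
((m + p)*a)/n(973) = ((125/241 - 284)*84)/(973^(3/2)) = (-68319/241*84)/((973*√973)) = -819828*√973/32594527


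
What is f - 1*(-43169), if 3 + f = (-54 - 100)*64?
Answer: 33310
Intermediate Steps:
f = -9859 (f = -3 + (-54 - 100)*64 = -3 - 154*64 = -3 - 9856 = -9859)
f - 1*(-43169) = -9859 - 1*(-43169) = -9859 + 43169 = 33310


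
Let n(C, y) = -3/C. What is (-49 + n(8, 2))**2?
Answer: 156025/64 ≈ 2437.9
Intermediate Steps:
(-49 + n(8, 2))**2 = (-49 - 3/8)**2 = (-395/8)**2 = 156025/64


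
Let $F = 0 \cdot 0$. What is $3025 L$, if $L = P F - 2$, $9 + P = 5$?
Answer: $-6050$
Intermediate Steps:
$F = 0$
$P = -4$ ($P = -9 + 5 = -4$)
$L = -2$ ($L = \left(-4\right) 0 - 2 = 0 - 2 = -2$)
$3025 L = 3025 \left(-2\right) = -6050$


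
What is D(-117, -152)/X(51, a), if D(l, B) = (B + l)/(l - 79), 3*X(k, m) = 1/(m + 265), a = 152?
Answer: 336519/196 ≈ 1716.9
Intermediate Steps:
X(k, m) = 1/(3*(265 + m)) (X(k, m) = 1/(3*(m + 265)) = 1/(3*(265 + m)))
D(l, B) = (B + l)/(-79 + l)
D(-117, -152)/X(51, a) = ((-152 - 117)/(-79 - 117))/((1/(3*(265 + 152)))) = (-269/(-196))/(((1/3)/417)) = (-1/196*(-269))/(((1/3)*(1/417))) = 269/(196*(1/1251)) = (269/196)*1251 = 336519/196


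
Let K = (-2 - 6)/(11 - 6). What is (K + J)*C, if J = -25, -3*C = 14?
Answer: 1862/15 ≈ 124.13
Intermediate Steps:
C = -14/3 (C = -⅓*14 = -14/3 ≈ -4.6667)
K = -8/5 ≈ -1.6000
(K + J)*C = (-8/5 - 25)*(-14/3) = -133/5*(-14/3) = 1862/15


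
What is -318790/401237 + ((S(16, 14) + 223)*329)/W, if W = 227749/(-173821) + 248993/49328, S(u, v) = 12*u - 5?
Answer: 464052289901428104850/12857964498851697 ≈ 36091.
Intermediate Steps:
S(u, v) = -5 + 12*u
W = 32045809581/8574242288 (W = 227749*(-1/173821) + 248993*(1/49328) = -227749/173821 + 248993/49328 = 32045809581/8574242288 ≈ 3.7374)
-318790/401237 + ((S(16, 14) + 223)*329)/W = -318790/401237 + (((-5 + 12*16) + 223)*329)/(32045809581/8574242288) = -318790*1/401237 + (((-5 + 192) + 223)*329)*(8574242288/32045809581) = -318790/401237 + ((187 + 223)*329)*(8574242288/32045809581) = -318790/401237 + (410*329)*(8574242288/32045809581) = -318790/401237 + 134890*(8574242288/32045809581) = -318790/401237 + 1156579542228320/32045809581 = 464052289901428104850/12857964498851697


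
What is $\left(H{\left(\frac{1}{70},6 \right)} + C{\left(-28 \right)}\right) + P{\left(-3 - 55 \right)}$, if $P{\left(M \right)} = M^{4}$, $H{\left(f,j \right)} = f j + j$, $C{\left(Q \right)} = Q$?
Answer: $\frac{396076593}{35} \approx 1.1316 \cdot 10^{7}$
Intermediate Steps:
$H{\left(f,j \right)} = j + f j$
$\left(H{\left(\frac{1}{70},6 \right)} + C{\left(-28 \right)}\right) + P{\left(-3 - 55 \right)} = \left(6 \left(1 + \frac{1}{70}\right) - 28\right) + \left(-3 - 55\right)^{4} = \left(6 \cdot \frac{71}{70} - 28\right) + \left(-58\right)^{4} = \left(\frac{213}{35} - 28\right) + 11316496 = - \frac{767}{35} + 11316496 = \frac{396076593}{35}$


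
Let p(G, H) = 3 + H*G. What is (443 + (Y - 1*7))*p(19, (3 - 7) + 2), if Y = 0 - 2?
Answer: -15190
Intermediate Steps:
Y = -2
p(G, H) = 3 + G*H
(443 + (Y - 1*7))*p(19, (3 - 7) + 2) = (443 + (-2 - 1*7))*(3 + 19*((3 - 7) + 2)) = (443 + (-2 - 7))*(3 + 19*(-4 + 2)) = (443 - 9)*(3 + 19*(-2)) = 434*(3 - 38) = 434*(-35) = -15190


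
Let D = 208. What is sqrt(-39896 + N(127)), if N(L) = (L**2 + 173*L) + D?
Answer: 2*I*sqrt(397) ≈ 39.85*I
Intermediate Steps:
N(L) = 208 + L**2 + 173*L (N(L) = (L**2 + 173*L) + 208 = 208 + L**2 + 173*L)
sqrt(-39896 + N(127)) = sqrt(-39896 + (208 + 127**2 + 173*127)) = sqrt(-39896 + (208 + 16129 + 21971)) = sqrt(-39896 + 38308) = sqrt(-1588) = 2*I*sqrt(397)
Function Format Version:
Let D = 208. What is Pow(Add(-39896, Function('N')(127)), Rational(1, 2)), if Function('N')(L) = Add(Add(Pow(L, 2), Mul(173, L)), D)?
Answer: Mul(2, I, Pow(397, Rational(1, 2))) ≈ Mul(39.850, I)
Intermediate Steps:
Function('N')(L) = Add(208, Pow(L, 2), Mul(173, L)) (Function('N')(L) = Add(Add(Pow(L, 2), Mul(173, L)), 208) = Add(208, Pow(L, 2), Mul(173, L)))
Pow(Add(-39896, Function('N')(127)), Rational(1, 2)) = Pow(Add(-39896, Add(208, Pow(127, 2), Mul(173, 127))), Rational(1, 2)) = Pow(Add(-39896, Add(208, 16129, 21971)), Rational(1, 2)) = Pow(Add(-39896, 38308), Rational(1, 2)) = Pow(-1588, Rational(1, 2)) = Mul(2, I, Pow(397, Rational(1, 2)))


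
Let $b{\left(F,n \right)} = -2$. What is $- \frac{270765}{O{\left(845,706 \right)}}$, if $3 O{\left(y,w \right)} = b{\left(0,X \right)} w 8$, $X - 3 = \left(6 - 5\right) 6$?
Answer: $\frac{812295}{11296} \approx 71.91$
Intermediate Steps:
$X = 9$ ($X = 3 + \left(6 - 5\right) 6 = 3 + 1 \cdot 6 = 3 + 6 = 9$)
$O{\left(y,w \right)} = - \frac{16 w}{3}$ ($O{\left(y,w \right)} = \frac{- 2 w 8}{3} = \frac{\left(-16\right) w}{3} = - \frac{16 w}{3}$)
$- \frac{270765}{O{\left(845,706 \right)}} = - \frac{270765}{\left(- \frac{16}{3}\right) 706} = - \frac{270765}{- \frac{11296}{3}} = \left(-270765\right) \left(- \frac{3}{11296}\right) = \frac{812295}{11296}$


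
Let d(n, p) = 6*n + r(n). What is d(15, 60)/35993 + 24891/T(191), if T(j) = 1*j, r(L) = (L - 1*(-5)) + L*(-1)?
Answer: 895919908/6874663 ≈ 130.32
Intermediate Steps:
r(L) = 5 (r(L) = (L + 5) - L = (5 + L) - L = 5)
T(j) = j
d(n, p) = 5 + 6*n (d(n, p) = 6*n + 5 = 5 + 6*n)
d(15, 60)/35993 + 24891/T(191) = (5 + 6*15)/35993 + 24891/191 = (5 + 90)*(1/35993) + 24891*(1/191) = 95*(1/35993) + 24891/191 = 95/35993 + 24891/191 = 895919908/6874663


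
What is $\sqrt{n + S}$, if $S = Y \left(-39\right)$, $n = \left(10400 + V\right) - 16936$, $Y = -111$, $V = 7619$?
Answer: $2 \sqrt{1353} \approx 73.566$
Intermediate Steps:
$n = 1083$ ($n = \left(10400 + 7619\right) - 16936 = 18019 - 16936 = 1083$)
$S = 4329$ ($S = \left(-111\right) \left(-39\right) = 4329$)
$\sqrt{n + S} = \sqrt{1083 + 4329} = \sqrt{5412} = 2 \sqrt{1353}$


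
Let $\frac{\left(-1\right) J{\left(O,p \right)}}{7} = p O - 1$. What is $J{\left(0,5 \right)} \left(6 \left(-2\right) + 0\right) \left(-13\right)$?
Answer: $1092$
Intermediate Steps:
$J{\left(O,p \right)} = 7 - 7 O p$ ($J{\left(O,p \right)} = - 7 \left(p O - 1\right) = - 7 \left(O p - 1\right) = - 7 \left(-1 + O p\right) = 7 - 7 O p$)
$J{\left(0,5 \right)} \left(6 \left(-2\right) + 0\right) \left(-13\right) = \left(7 - 0 \cdot 5\right) \left(6 \left(-2\right) + 0\right) \left(-13\right) = \left(7 + 0\right) \left(-12 + 0\right) \left(-13\right) = 7 \left(-12\right) \left(-13\right) = \left(-84\right) \left(-13\right) = 1092$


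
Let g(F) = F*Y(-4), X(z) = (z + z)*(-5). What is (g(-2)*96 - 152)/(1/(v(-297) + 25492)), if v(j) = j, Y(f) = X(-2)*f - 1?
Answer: 388003000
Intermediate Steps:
X(z) = -10*z (X(z) = (2*z)*(-5) = -10*z)
Y(f) = -1 + 20*f (Y(f) = (-10*(-2))*f - 1 = 20*f - 1 = -1 + 20*f)
g(F) = -81*F (g(F) = F*(-1 + 20*(-4)) = F*(-1 - 80) = F*(-81) = -81*F)
(g(-2)*96 - 152)/(1/(v(-297) + 25492)) = (-81*(-2)*96 - 152)/(1/(-297 + 25492)) = (162*96 - 152)/(1/25195) = (15552 - 152)/(1/25195) = 15400*25195 = 388003000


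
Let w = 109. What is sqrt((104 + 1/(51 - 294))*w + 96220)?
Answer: sqrt(78407997)/27 ≈ 327.96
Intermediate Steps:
sqrt((104 + 1/(51 - 294))*w + 96220) = sqrt((104 + 1/(51 - 294))*109 + 96220) = sqrt((104 + 1/(-243))*109 + 96220) = sqrt((104 - 1/243)*109 + 96220) = sqrt((25271/243)*109 + 96220) = sqrt(2754539/243 + 96220) = sqrt(26135999/243) = sqrt(78407997)/27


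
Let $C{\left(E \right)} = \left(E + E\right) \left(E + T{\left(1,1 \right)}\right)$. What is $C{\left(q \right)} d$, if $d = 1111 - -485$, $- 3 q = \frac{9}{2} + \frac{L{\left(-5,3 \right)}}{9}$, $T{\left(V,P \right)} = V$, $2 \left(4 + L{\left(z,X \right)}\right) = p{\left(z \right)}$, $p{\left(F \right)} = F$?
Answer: $\frac{253232}{243} \approx 1042.1$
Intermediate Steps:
$L{\left(z,X \right)} = -4 + \frac{z}{2}$
$q = - \frac{34}{27}$ ($q = - \frac{\frac{9}{2} + \frac{-4 + \frac{1}{2} \left(-5\right)}{9}}{3} = - \frac{9 \cdot \frac{1}{2} + \left(-4 - \frac{5}{2}\right) \frac{1}{9}}{3} = - \frac{\frac{9}{2} - \frac{13}{18}}{3} = \left(- \frac{1}{3}\right) \frac{34}{9} = - \frac{34}{27} \approx -1.2593$)
$C{\left(E \right)} = 2 E \left(1 + E\right)$ ($C{\left(E \right)} = \left(E + E\right) \left(E + 1\right) = 2 E \left(1 + E\right)$)
$d = 1596$ ($d = 1111 + 485 = 1596$)
$C{\left(q \right)} d = 2 \left(- \frac{34}{27}\right) \left(1 - \frac{34}{27}\right) 1596 = 2 \left(- \frac{34}{27}\right) \left(- \frac{7}{27}\right) 1596 = \frac{476}{729} \cdot 1596 = \frac{253232}{243}$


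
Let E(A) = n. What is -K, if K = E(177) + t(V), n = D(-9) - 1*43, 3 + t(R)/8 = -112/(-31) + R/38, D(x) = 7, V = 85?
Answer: 7776/589 ≈ 13.202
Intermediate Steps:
t(R) = 152/31 + 4*R/19 (t(R) = -24 + 8*(-112/(-31) + R/38) = -24 + 8*(-112*(-1/31) + R*(1/38)) = -24 + 8*(112/31 + R/38) = -24 + (896/31 + 4*R/19) = 152/31 + 4*R/19)
n = -36 (n = 7 - 1*43 = 7 - 43 = -36)
E(A) = -36
K = -7776/589 (K = -36 + (152/31 + (4/19)*85) = -36 + (152/31 + 340/19) = -36 + 13428/589 = -7776/589 ≈ -13.202)
-K = -1*(-7776/589) = 7776/589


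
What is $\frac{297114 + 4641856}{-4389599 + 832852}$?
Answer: $- \frac{4938970}{3556747} \approx -1.3886$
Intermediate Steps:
$\frac{297114 + 4641856}{-4389599 + 832852} = \frac{4938970}{-3556747} = 4938970 \left(- \frac{1}{3556747}\right) = - \frac{4938970}{3556747}$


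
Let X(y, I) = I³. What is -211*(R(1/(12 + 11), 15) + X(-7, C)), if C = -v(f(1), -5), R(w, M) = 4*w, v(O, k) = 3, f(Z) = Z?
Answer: 130187/23 ≈ 5660.3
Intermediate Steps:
C = -3 (C = -1*3 = -3)
-211*(R(1/(12 + 11), 15) + X(-7, C)) = -211*(4/(12 + 11) + (-3)³) = -211*(4/23 - 27) = -211*(-617/23) = 130187/23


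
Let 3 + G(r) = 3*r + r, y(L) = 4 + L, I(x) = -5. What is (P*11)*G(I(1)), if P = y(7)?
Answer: -2783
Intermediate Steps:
P = 11 (P = 4 + 7 = 11)
G(r) = -3 + 4*r (G(r) = -3 + (3*r + r) = -3 + 4*r)
(P*11)*G(I(1)) = (11*11)*(-3 + 4*(-5)) = 121*(-3 - 20) = 121*(-23) = -2783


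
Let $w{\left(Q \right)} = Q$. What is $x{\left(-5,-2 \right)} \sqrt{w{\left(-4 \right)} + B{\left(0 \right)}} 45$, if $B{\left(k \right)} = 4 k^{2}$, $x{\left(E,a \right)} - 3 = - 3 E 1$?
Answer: $1620 i \approx 1620.0 i$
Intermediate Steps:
$x{\left(E,a \right)} = 3 - 3 E$ ($x{\left(E,a \right)} = 3 + - 3 E 1 = 3 - 3 E$)
$x{\left(-5,-2 \right)} \sqrt{w{\left(-4 \right)} + B{\left(0 \right)}} 45 = \left(3 - -15\right) \sqrt{-4 + 4 \cdot 0^{2}} \cdot 45 = \left(3 + 15\right) \sqrt{-4 + 4 \cdot 0} \cdot 45 = 18 \sqrt{-4 + 0} \cdot 45 = 18 \sqrt{-4} \cdot 45 = 18 \cdot 2 i 45 = 36 i 45 = 1620 i$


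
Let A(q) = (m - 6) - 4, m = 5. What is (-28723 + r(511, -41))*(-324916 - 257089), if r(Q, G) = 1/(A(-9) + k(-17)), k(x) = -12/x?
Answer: 1220345755980/73 ≈ 1.6717e+10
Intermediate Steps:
A(q) = -5 (A(q) = (5 - 6) - 4 = -1 - 4 = -5)
r(Q, G) = -17/73 (r(Q, G) = 1/(-5 - 12/(-17)) = 1/(-5 - 12*(-1/17)) = 1/(-5 + 12/17) = 1/(-73/17) = -17/73)
(-28723 + r(511, -41))*(-324916 - 257089) = (-28723 - 17/73)*(-324916 - 257089) = -2096796/73*(-582005) = 1220345755980/73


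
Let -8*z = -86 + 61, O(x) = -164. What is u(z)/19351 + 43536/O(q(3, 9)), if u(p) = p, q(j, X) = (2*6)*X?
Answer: -1684929247/6347128 ≈ -265.46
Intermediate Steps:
q(j, X) = 12*X
z = 25/8 (z = -(-86 + 61)/8 = -1/8*(-25) = 25/8 ≈ 3.1250)
u(z)/19351 + 43536/O(q(3, 9)) = (25/8)/19351 + 43536/(-164) = (25/8)*(1/19351) + 43536*(-1/164) = 25/154808 - 10884/41 = -1684929247/6347128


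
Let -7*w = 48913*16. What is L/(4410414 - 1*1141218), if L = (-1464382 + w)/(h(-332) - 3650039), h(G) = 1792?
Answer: 5516641/41743920747942 ≈ 1.3215e-7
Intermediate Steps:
w = -782608/7 (w = -48913*16/7 = -⅐*782608 = -782608/7 ≈ -1.1180e+5)
L = 11033282/25537729 (L = (-1464382 - 782608/7)/(1792 - 3650039) = -11033282/7/(-3648247) = -11033282/7*(-1/3648247) = 11033282/25537729 ≈ 0.43204)
L/(4410414 - 1*1141218) = 11033282/(25537729*(4410414 - 1*1141218)) = 11033282/(25537729*(4410414 - 1141218)) = (11033282/25537729)/3269196 = (11033282/25537729)*(1/3269196) = 5516641/41743920747942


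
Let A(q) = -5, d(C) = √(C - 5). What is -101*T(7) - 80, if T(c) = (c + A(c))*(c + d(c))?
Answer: -1494 - 202*√2 ≈ -1779.7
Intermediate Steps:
d(C) = √(-5 + C)
T(c) = (-5 + c)*(c + √(-5 + c)) (T(c) = (c - 5)*(c + √(-5 + c)) = (-5 + c)*(c + √(-5 + c)))
-101*T(7) - 80 = -101*(7² - 5*7 - 5*√(-5 + 7) + 7*√(-5 + 7)) - 80 = -101*(49 - 35 - 5*√2 + 7*√2) - 80 = -101*(14 + 2*√2) - 80 = (-1414 - 202*√2) - 80 = -1494 - 202*√2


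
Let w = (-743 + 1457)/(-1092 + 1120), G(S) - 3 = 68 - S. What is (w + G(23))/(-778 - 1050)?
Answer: -147/3656 ≈ -0.040208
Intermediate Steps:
G(S) = 71 - S (G(S) = 3 + (68 - S) = 71 - S)
w = 51/2 (w = 714/28 = 714*(1/28) = 51/2 ≈ 25.500)
(w + G(23))/(-778 - 1050) = (51/2 + (71 - 1*23))/(-778 - 1050) = (51/2 + (71 - 23))/(-1828) = (51/2 + 48)*(-1/1828) = (147/2)*(-1/1828) = -147/3656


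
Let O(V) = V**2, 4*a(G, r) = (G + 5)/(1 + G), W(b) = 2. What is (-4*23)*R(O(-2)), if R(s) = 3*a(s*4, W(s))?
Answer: -1449/17 ≈ -85.235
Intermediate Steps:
a(G, r) = (5 + G)/(4*(1 + G)) (a(G, r) = ((G + 5)/(1 + G))/4 = ((5 + G)/(1 + G))/4 = (5 + G)/(4*(1 + G)))
R(s) = 3*(5 + 4*s)/(4*(1 + 4*s)) (R(s) = 3*((5 + s*4)/(4*(1 + s*4))) = 3*((5 + 4*s)/(4*(1 + 4*s))) = 3*(5 + 4*s)/(4*(1 + 4*s)))
(-4*23)*R(O(-2)) = (-4*23)*(3*(5 + 4*(-2)**2)/(4*(1 + 4*(-2)**2))) = -69*(5 + 4*4)/(1 + 4*4) = -69*(5 + 16)/(1 + 16) = -69*21/17 = -92*63/68 = -1449/17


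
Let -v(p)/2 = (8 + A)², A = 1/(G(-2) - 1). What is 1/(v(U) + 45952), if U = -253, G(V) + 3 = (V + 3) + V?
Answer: 25/1145758 ≈ 2.1820e-5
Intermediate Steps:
G(V) = 2*V (G(V) = -3 + ((V + 3) + V) = -3 + ((3 + V) + V) = -3 + (3 + 2*V) = 2*V)
A = -⅕ (A = 1/(2*(-2) - 1) = 1/(-4 - 1) = 1/(-5) = -⅕ ≈ -0.20000)
v(p) = -3042/25 (v(p) = -2*(8 - ⅕)² = -2*(39/5)² = -2*1521/25 = -3042/25)
1/(v(U) + 45952) = 1/(-3042/25 + 45952) = 1/(1145758/25) = 25/1145758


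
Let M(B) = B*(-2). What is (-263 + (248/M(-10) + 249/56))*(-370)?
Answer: 2550151/28 ≈ 91077.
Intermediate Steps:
M(B) = -2*B
(-263 + (248/M(-10) + 249/56))*(-370) = (-263 + (248/((-2*(-10))) + 249/56))*(-370) = (-263 + (248/20 + 249*(1/56)))*(-370) = (-263 + (248*(1/20) + 249/56))*(-370) = (-263 + (62/5 + 249/56))*(-370) = (-263 + 4717/280)*(-370) = -68923/280*(-370) = 2550151/28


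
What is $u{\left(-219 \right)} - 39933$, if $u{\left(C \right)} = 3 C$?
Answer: $-40590$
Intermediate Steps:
$u{\left(-219 \right)} - 39933 = 3 \left(-219\right) - 39933 = -657 - 39933 = -40590$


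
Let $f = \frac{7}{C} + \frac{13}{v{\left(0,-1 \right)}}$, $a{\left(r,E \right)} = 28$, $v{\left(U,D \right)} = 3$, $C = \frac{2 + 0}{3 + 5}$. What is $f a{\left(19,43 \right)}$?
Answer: $\frac{2716}{3} \approx 905.33$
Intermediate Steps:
$C = \frac{1}{4}$ ($C = \frac{2}{8} = 2 \cdot \frac{1}{8} = \frac{1}{4} \approx 0.25$)
$f = \frac{97}{3}$ ($f = 7 \frac{1}{\frac{1}{4}} + \frac{13}{3} = 7 \cdot 4 + 13 \cdot \frac{1}{3} = 28 + \frac{13}{3} = \frac{97}{3} \approx 32.333$)
$f a{\left(19,43 \right)} = \frac{97}{3} \cdot 28 = \frac{2716}{3}$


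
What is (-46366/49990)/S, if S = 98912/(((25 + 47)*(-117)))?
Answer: 24411699/309038180 ≈ 0.078992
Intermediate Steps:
S = -12364/1053 (S = 98912/((72*(-117))) = 98912/(-8424) = 98912*(-1/8424) = -12364/1053 ≈ -11.742)
(-46366/49990)/S = (-46366/49990)/(-12364/1053) = -46366*1/49990*(-1053/12364) = -23183/24995*(-1053/12364) = 24411699/309038180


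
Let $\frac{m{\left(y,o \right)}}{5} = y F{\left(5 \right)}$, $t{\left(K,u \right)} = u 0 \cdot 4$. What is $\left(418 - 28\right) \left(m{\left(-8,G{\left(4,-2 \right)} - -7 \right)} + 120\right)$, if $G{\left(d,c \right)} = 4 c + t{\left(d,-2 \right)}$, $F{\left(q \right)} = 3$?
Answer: $0$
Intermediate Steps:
$t{\left(K,u \right)} = 0$ ($t{\left(K,u \right)} = 0 \cdot 4 = 0$)
$G{\left(d,c \right)} = 4 c$ ($G{\left(d,c \right)} = 4 c + 0 = 4 c$)
$m{\left(y,o \right)} = 15 y$ ($m{\left(y,o \right)} = 5 y 3 = 5 \cdot 3 y = 15 y$)
$\left(418 - 28\right) \left(m{\left(-8,G{\left(4,-2 \right)} - -7 \right)} + 120\right) = \left(418 - 28\right) \left(15 \left(-8\right) + 120\right) = 390 \left(-120 + 120\right) = 390 \cdot 0 = 0$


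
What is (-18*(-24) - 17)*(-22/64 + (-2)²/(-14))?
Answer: -58515/224 ≈ -261.23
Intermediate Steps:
(-18*(-24) - 17)*(-22/64 + (-2)²/(-14)) = (432 - 17)*(-22*1/64 + 4*(-1/14)) = 415*(-11/32 - 2/7) = 415*(-141/224) = -58515/224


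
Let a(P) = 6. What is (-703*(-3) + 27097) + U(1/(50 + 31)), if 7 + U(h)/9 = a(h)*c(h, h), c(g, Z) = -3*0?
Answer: 29143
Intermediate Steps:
c(g, Z) = 0
U(h) = -63 (U(h) = -63 + 9*(6*0) = -63 + 9*0 = -63 + 0 = -63)
(-703*(-3) + 27097) + U(1/(50 + 31)) = (-703*(-3) + 27097) - 63 = (2109 + 27097) - 63 = 29206 - 63 = 29143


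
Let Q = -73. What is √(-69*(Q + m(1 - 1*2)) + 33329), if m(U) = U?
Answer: √38435 ≈ 196.05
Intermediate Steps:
√(-69*(Q + m(1 - 1*2)) + 33329) = √(-69*(-73 + (1 - 1*2)) + 33329) = √(-69*(-73 + (1 - 2)) + 33329) = √(-69*(-73 - 1) + 33329) = √(-69*(-74) + 33329) = √(5106 + 33329) = √38435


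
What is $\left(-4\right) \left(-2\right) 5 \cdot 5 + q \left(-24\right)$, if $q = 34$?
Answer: $-616$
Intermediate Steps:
$\left(-4\right) \left(-2\right) 5 \cdot 5 + q \left(-24\right) = \left(-4\right) \left(-2\right) 5 \cdot 5 + 34 \left(-24\right) = 8 \cdot 5 \cdot 5 - 816 = 40 \cdot 5 - 816 = 200 - 816 = -616$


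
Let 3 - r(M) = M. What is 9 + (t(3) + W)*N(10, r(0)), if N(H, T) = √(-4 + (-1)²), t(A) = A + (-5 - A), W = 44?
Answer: 9 + 39*I*√3 ≈ 9.0 + 67.55*I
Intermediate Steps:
t(A) = -5
r(M) = 3 - M
N(H, T) = I*√3 (N(H, T) = √(-4 + 1) = √(-3) = I*√3)
9 + (t(3) + W)*N(10, r(0)) = 9 + (-5 + 44)*(I*√3) = 9 + 39*(I*√3) = 9 + 39*I*√3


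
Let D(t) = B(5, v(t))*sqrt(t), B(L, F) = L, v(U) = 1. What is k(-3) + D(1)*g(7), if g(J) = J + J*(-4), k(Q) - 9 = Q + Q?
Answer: -102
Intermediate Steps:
k(Q) = 9 + 2*Q (k(Q) = 9 + (Q + Q) = 9 + 2*Q)
g(J) = -3*J (g(J) = J - 4*J = -3*J)
D(t) = 5*sqrt(t)
k(-3) + D(1)*g(7) = (9 + 2*(-3)) + (5*sqrt(1))*(-3*7) = (9 - 6) + (5*1)*(-21) = 3 + 5*(-21) = 3 - 105 = -102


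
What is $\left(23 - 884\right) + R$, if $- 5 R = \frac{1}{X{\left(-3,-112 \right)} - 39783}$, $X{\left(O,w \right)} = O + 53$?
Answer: $- \frac{171050564}{198665} \approx -861.0$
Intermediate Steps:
$X{\left(O,w \right)} = 53 + O$
$R = \frac{1}{198665}$ ($R = - \frac{1}{5 \left(\left(53 - 3\right) - 39783\right)} = - \frac{1}{5 \left(50 - 39783\right)} = - \frac{1}{5 \left(-39733\right)} = \left(- \frac{1}{5}\right) \left(- \frac{1}{39733}\right) = \frac{1}{198665} \approx 5.0336 \cdot 10^{-6}$)
$\left(23 - 884\right) + R = \left(23 - 884\right) + \frac{1}{198665} = -861 + \frac{1}{198665} = - \frac{171050564}{198665}$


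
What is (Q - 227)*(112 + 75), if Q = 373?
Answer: 27302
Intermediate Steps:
(Q - 227)*(112 + 75) = (373 - 227)*(112 + 75) = 146*187 = 27302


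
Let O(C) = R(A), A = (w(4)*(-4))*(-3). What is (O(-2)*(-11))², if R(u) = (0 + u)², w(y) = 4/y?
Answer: 2509056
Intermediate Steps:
A = 12 (A = ((4/4)*(-4))*(-3) = ((4*(¼))*(-4))*(-3) = (1*(-4))*(-3) = -4*(-3) = 12)
R(u) = u²
O(C) = 144 (O(C) = 12² = 144)
(O(-2)*(-11))² = (144*(-11))² = (-1584)² = 2509056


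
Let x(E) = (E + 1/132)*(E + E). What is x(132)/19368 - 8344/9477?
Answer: 9370381/10197252 ≈ 0.91891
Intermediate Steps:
x(E) = 2*E*(1/132 + E) (x(E) = (E + 1/132)*(2*E) = (1/132 + E)*(2*E) = 2*E*(1/132 + E))
x(132)/19368 - 8344/9477 = ((1/66)*132*(1 + 132*132))/19368 - 8344/9477 = ((1/66)*132*(1 + 17424))*(1/19368) - 8344*1/9477 = ((1/66)*132*17425)*(1/19368) - 8344/9477 = 34850*(1/19368) - 8344/9477 = 17425/9684 - 8344/9477 = 9370381/10197252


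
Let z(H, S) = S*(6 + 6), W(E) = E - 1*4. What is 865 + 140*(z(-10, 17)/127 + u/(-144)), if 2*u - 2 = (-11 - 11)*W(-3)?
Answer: 772705/762 ≈ 1014.0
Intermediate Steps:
W(E) = -4 + E (W(E) = E - 4 = -4 + E)
u = 78 (u = 1 + ((-11 - 11)*(-4 - 3))/2 = 1 + (-22*(-7))/2 = 1 + (1/2)*154 = 1 + 77 = 78)
z(H, S) = 12*S (z(H, S) = S*12 = 12*S)
865 + 140*(z(-10, 17)/127 + u/(-144)) = 865 + 140*((12*17)/127 + 78/(-144)) = 865 + 140*(204*(1/127) + 78*(-1/144)) = 865 + 140*(204/127 - 13/24) = 865 + 140*(3245/3048) = 865 + 113575/762 = 772705/762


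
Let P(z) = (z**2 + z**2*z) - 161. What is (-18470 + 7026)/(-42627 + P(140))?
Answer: -2861/680203 ≈ -0.0042061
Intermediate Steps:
P(z) = -161 + z**2 + z**3 (P(z) = (z**2 + z**3) - 161 = -161 + z**2 + z**3)
(-18470 + 7026)/(-42627 + P(140)) = (-18470 + 7026)/(-42627 + (-161 + 140**2 + 140**3)) = -11444/(-42627 + (-161 + 19600 + 2744000)) = -11444/(-42627 + 2763439) = -11444/2720812 = -11444*1/2720812 = -2861/680203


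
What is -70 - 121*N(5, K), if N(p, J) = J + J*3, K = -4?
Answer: 1866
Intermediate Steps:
N(p, J) = 4*J (N(p, J) = J + 3*J = 4*J)
-70 - 121*N(5, K) = -70 - 484*(-4) = -70 - 121*(-16) = -70 + 1936 = 1866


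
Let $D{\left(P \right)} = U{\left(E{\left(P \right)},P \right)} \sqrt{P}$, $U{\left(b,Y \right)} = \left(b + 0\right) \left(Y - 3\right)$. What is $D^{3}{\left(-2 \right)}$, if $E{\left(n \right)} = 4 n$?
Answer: $- 128000 i \sqrt{2} \approx - 1.8102 \cdot 10^{5} i$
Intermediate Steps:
$U{\left(b,Y \right)} = b \left(-3 + Y\right)$
$D{\left(P \right)} = 4 P^{\frac{3}{2}} \left(-3 + P\right)$ ($D{\left(P \right)} = 4 P \left(-3 + P\right) \sqrt{P} = 4 P^{\frac{3}{2}} \left(-3 + P\right)$)
$D^{3}{\left(-2 \right)} = \left(4 \left(-2\right)^{\frac{3}{2}} \left(-3 - 2\right)\right)^{3} = \left(4 \left(- 2 i \sqrt{2}\right) \left(-5\right)\right)^{3} = \left(40 i \sqrt{2}\right)^{3} = - 128000 i \sqrt{2}$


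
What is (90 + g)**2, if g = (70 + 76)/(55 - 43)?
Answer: 375769/36 ≈ 10438.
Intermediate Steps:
g = 73/6 (g = 146/12 = 146*(1/12) = 73/6 ≈ 12.167)
(90 + g)**2 = (90 + 73/6)**2 = (613/6)**2 = 375769/36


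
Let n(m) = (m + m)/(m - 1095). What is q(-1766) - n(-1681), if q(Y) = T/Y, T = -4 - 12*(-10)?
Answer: -1564827/1225604 ≈ -1.2768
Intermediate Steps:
T = 116 (T = -4 + 120 = 116)
q(Y) = 116/Y
n(m) = 2*m/(-1095 + m) (n(m) = (2*m)/(-1095 + m) = 2*m/(-1095 + m))
q(-1766) - n(-1681) = 116/(-1766) - 2*(-1681)/(-1095 - 1681) = 116*(-1/1766) - 2*(-1681)/(-2776) = -58/883 - 2*(-1681)*(-1)/2776 = -58/883 - 1*1681/1388 = -58/883 - 1681/1388 = -1564827/1225604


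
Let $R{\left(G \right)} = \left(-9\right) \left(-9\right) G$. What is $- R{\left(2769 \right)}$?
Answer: $-224289$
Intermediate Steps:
$R{\left(G \right)} = 81 G$
$- R{\left(2769 \right)} = - 81 \cdot 2769 = \left(-1\right) 224289 = -224289$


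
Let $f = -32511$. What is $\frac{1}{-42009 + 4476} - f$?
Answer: $\frac{1220235362}{37533} \approx 32511.0$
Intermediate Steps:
$\frac{1}{-42009 + 4476} - f = \frac{1}{-42009 + 4476} - -32511 = \frac{1}{-37533} + 32511 = - \frac{1}{37533} + 32511 = \frac{1220235362}{37533}$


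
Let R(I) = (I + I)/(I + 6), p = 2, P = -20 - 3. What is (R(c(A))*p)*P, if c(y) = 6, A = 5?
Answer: -46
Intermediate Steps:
P = -23
R(I) = 2*I/(6 + I) (R(I) = (2*I)/(6 + I) = 2*I/(6 + I))
(R(c(A))*p)*P = ((2*6/(6 + 6))*2)*(-23) = ((2*6/12)*2)*(-23) = ((2*6*(1/12))*2)*(-23) = (1*2)*(-23) = 2*(-23) = -46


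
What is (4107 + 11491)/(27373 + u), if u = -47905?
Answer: -7799/10266 ≈ -0.75969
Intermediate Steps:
(4107 + 11491)/(27373 + u) = (4107 + 11491)/(27373 - 47905) = 15598/(-20532) = 15598*(-1/20532) = -7799/10266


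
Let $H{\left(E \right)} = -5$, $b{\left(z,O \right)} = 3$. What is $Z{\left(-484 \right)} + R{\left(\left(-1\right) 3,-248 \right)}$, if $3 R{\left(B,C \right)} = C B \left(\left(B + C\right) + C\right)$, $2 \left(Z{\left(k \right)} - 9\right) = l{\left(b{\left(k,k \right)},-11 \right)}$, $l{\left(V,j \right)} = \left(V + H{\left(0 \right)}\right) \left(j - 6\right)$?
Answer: $-123726$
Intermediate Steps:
$l{\left(V,j \right)} = \left(-6 + j\right) \left(-5 + V\right)$ ($l{\left(V,j \right)} = \left(V - 5\right) \left(j - 6\right) = \left(-5 + V\right) \left(-6 + j\right) = \left(-6 + j\right) \left(-5 + V\right)$)
$Z{\left(k \right)} = 26$ ($Z{\left(k \right)} = 9 + \frac{30 - 18 - -55 + 3 \left(-11\right)}{2} = 9 + \frac{30 - 18 + 55 - 33}{2} = 9 + \frac{1}{2} \cdot 34 = 9 + 17 = 26$)
$R{\left(B,C \right)} = \frac{B C \left(B + 2 C\right)}{3}$ ($R{\left(B,C \right)} = \frac{C B \left(\left(B + C\right) + C\right)}{3} = \frac{B C \left(B + 2 C\right)}{3}$)
$Z{\left(-484 \right)} + R{\left(\left(-1\right) 3,-248 \right)} = 26 + \frac{1}{3} \left(\left(-1\right) 3\right) \left(-248\right) \left(\left(-1\right) 3 + 2 \left(-248\right)\right) = 26 + \frac{1}{3} \left(-3\right) \left(-248\right) \left(-3 - 496\right) = 26 + \frac{1}{3} \left(-3\right) \left(-248\right) \left(-499\right) = 26 - 123752 = -123726$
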